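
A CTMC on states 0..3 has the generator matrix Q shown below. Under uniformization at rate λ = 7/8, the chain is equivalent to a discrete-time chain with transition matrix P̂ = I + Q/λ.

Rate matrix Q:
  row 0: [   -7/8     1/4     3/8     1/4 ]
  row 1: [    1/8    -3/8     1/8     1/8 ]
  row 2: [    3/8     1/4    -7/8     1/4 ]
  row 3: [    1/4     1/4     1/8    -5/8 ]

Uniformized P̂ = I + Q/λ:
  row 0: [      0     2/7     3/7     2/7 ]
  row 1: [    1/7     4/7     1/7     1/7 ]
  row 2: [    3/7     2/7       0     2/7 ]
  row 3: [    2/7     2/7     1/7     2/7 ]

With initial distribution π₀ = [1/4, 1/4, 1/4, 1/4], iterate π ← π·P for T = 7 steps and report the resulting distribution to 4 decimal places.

π = [0.1972, 0.4000, 0.1743, 0.2286]

t=0: π = [0.2500, 0.2500, 0.2500, 0.2500]
t=1: π = [0.2143, 0.3571, 0.1786, 0.2500]
t=2: π = [0.1990, 0.3878, 0.1786, 0.2347]
t=3: π = [0.1990, 0.3965, 0.1742, 0.2303]
t=4: π = [0.1971, 0.3990, 0.1748, 0.2291]
t=5: π = [0.1974, 0.3997, 0.1742, 0.2287]
t=6: π = [0.1971, 0.3999, 0.1744, 0.2286]
t=7: π = [0.1972, 0.4000, 0.1743, 0.2286]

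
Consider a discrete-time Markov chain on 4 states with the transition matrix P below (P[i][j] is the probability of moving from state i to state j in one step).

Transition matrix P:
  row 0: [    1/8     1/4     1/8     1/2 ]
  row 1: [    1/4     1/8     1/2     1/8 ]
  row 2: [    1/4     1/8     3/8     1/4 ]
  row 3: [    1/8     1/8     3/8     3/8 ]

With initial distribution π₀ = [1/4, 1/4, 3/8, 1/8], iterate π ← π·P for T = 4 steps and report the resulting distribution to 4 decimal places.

π = [0.1869, 0.1483, 0.3469, 0.3179]

t=0: π = [0.2500, 0.2500, 0.3750, 0.1250]
t=1: π = [0.2031, 0.1563, 0.3438, 0.2969]
t=2: π = [0.1875, 0.1504, 0.3438, 0.3184]
t=3: π = [0.1868, 0.1484, 0.3469, 0.3179]
t=4: π = [0.1869, 0.1483, 0.3469, 0.3179]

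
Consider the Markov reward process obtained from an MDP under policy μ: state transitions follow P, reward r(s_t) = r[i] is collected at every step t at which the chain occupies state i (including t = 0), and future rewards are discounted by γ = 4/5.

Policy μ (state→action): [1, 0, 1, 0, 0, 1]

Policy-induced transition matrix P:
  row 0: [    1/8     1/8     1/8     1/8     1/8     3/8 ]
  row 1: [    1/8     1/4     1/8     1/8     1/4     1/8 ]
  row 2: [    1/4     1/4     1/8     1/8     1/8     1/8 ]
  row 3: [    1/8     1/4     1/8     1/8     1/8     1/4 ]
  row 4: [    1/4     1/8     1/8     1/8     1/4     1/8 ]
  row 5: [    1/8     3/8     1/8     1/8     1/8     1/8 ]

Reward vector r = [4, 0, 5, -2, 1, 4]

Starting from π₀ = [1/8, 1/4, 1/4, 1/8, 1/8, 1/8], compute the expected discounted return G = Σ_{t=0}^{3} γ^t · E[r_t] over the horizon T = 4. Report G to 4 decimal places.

t=0: π = [0.1250, 0.2500, 0.2500, 0.1250, 0.1250, 0.1250], E[r] = 2.1250, γ^t·E[r] = 2.125000, running G = 2.125000
t=1: π = [0.1719, 0.2344, 0.1250, 0.1250, 0.1719, 0.1719], E[r] = 1.9219, γ^t·E[r] = 1.537500, running G = 3.662500
t=2: π = [0.1621, 0.2285, 0.1250, 0.1250, 0.1758, 0.1836], E[r] = 1.9336, γ^t·E[r] = 1.237500, running G = 4.900000
t=3: π = [0.1626, 0.2307, 0.1250, 0.1250, 0.1755, 0.1812], E[r] = 1.9255, γ^t·E[r] = 0.985875, running G = 5.885875

G = 5.8859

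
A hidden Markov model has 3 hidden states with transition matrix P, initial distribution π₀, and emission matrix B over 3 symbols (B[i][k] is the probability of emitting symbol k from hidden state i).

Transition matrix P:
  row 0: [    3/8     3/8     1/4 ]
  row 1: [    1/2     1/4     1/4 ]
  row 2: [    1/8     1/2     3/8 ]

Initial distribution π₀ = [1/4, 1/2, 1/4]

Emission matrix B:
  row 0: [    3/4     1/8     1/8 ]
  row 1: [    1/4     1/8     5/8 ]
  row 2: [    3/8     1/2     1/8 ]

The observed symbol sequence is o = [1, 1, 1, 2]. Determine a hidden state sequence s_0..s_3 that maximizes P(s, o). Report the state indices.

path = [2, 2, 2, 1]

t=0: δ = [3.125e-02, 6.250e-02, 1.250e-01]  (obs o_0=1)
t=1: δ = [3.906e-03, 7.812e-03, 2.344e-02]  ψ = [1, 2, 2]  (obs o_1=1)
t=2: δ = [4.883e-04, 1.465e-03, 4.395e-03]  ψ = [1, 2, 2]  (obs o_2=1)
t=3: δ = [9.155e-05, 1.373e-03, 2.060e-04]  ψ = [1, 2, 2]  (obs o_3=2)
backtrack: best end state = 1; path = [2, 2, 2, 1]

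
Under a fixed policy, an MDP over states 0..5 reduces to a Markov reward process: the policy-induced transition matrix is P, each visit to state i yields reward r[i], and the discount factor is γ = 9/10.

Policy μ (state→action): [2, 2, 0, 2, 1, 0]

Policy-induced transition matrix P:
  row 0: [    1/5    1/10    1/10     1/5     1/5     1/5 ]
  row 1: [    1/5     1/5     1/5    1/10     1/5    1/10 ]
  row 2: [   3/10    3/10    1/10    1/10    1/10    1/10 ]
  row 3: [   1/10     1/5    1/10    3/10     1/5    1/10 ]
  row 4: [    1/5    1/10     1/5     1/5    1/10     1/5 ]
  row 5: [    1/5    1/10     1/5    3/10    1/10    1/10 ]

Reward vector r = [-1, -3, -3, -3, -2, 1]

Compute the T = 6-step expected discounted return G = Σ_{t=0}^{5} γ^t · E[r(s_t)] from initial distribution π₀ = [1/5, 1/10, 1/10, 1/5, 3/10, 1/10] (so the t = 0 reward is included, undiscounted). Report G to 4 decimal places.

t=0: π = [0.2000, 0.1000, 0.1000, 0.2000, 0.3000, 0.1000], E[r] = -1.9000, γ^t·E[r] = -1.900000, running G = -1.900000
t=1: π = [0.1900, 0.1500, 0.1500, 0.2100, 0.1500, 0.1500], E[r] = -1.8700, γ^t·E[r] = -1.683000, running G = -3.583000
t=2: π = [0.1940, 0.1660, 0.1450, 0.2060, 0.1550, 0.1340], E[r] = -1.9210, γ^t·E[r] = -1.556010, running G = -5.139010
t=3: π = [0.1939, 0.1662, 0.1455, 0.2029, 0.1566, 0.1349], E[r] = -1.9160, γ^t·E[r] = -1.396764, running G = -6.535774
t=4: π = [0.1943, 0.1660, 0.1458, 0.2026, 0.1563, 0.1351], E[r] = -1.9150, γ^t·E[r] = -1.256418, running G = -7.792192
t=5: π = [0.1943, 0.1660, 0.1457, 0.2026, 0.1563, 0.1351], E[r] = -1.9149, γ^t·E[r] = -1.130703, running G = -8.922896

G = -8.9229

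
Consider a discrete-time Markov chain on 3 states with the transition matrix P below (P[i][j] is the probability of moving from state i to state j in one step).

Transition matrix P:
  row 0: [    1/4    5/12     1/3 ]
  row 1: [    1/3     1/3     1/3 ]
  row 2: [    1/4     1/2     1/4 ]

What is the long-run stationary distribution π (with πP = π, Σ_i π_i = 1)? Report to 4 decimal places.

π = [0.2840, 0.4083, 0.3077]

Balance equations π_j = Σ_i π_i·P[i][j]:
  π_0 = 1/4·π_0 + 1/3·π_1 + 1/4·π_2
  π_1 = 5/12·π_0 + 1/3·π_1 + 1/2·π_2
  normalize: π_0 + π_1 + π_2 = 1
Solving the linear system gives exactly π = [48/169, 69/169, 4/13].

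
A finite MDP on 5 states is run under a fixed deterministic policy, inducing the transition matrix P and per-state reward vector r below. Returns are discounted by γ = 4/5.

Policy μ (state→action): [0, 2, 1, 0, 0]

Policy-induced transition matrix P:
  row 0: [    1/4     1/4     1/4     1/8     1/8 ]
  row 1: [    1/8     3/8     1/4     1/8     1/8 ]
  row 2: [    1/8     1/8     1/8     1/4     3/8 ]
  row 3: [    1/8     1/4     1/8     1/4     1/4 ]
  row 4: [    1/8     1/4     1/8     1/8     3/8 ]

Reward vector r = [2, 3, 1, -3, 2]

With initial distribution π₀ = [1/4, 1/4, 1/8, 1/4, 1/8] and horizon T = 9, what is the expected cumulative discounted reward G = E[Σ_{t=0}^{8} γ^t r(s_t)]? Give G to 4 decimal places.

t=0: π = [0.2500, 0.2500, 0.1250, 0.2500, 0.1250], E[r] = 0.8750, γ^t·E[r] = 0.875000, running G = 0.875000
t=1: π = [0.1563, 0.2656, 0.1875, 0.1719, 0.2188], E[r] = 1.2188, γ^t·E[r] = 0.975000, running G = 1.850000
t=2: π = [0.1445, 0.2598, 0.1777, 0.1699, 0.2480], E[r] = 1.2324, γ^t·E[r] = 0.788750, running G = 2.638750
t=3: π = [0.1431, 0.2603, 0.1755, 0.1685, 0.2527], E[r] = 1.2424, γ^t·E[r] = 0.636125, running G = 3.274875
t=4: π = [0.1429, 0.2606, 0.1754, 0.1680, 0.2531], E[r] = 1.2452, γ^t·E[r] = 0.510025, running G = 3.784900
t=5: π = [0.1429, 0.2606, 0.1754, 0.1679, 0.2531], E[r] = 1.2456, γ^t·E[r] = 0.408151, running G = 4.193051
t=6: π = [0.1429, 0.2607, 0.1754, 0.1679, 0.2531], E[r] = 1.2456, γ^t·E[r] = 0.326530, running G = 4.519581
t=7: π = [0.1429, 0.2607, 0.1754, 0.1679, 0.2531], E[r] = 1.2456, γ^t·E[r] = 0.261224, running G = 4.780805
t=8: π = [0.1429, 0.2607, 0.1754, 0.1679, 0.2531], E[r] = 1.2456, γ^t·E[r] = 0.208979, running G = 4.989785

G = 4.9898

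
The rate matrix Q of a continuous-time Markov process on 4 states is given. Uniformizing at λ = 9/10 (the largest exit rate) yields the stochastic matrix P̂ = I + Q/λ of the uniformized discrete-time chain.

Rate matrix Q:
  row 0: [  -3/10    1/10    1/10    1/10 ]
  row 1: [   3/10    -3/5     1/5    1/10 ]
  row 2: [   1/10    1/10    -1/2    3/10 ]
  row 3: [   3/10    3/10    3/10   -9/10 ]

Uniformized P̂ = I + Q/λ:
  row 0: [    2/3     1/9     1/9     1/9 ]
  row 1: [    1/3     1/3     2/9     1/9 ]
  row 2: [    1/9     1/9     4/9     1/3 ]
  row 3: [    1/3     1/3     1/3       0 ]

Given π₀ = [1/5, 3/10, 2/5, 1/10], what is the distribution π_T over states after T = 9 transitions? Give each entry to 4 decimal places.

π = [0.4173, 0.1856, 0.2475, 0.1495]

t=0: π = [0.2000, 0.3000, 0.4000, 0.1000]
t=1: π = [0.3111, 0.2000, 0.3000, 0.1889]
t=2: π = [0.3704, 0.1975, 0.2753, 0.1568]
t=3: π = [0.3956, 0.1898, 0.2597, 0.1549]
t=4: π = [0.4075, 0.1877, 0.2532, 0.1516]
t=5: π = [0.4129, 0.1865, 0.2501, 0.1505]
t=6: π = [0.4154, 0.1860, 0.2486, 0.1500]
t=7: π = [0.4165, 0.1858, 0.2480, 0.1497]
t=8: π = [0.4171, 0.1857, 0.2477, 0.1496]
t=9: π = [0.4173, 0.1856, 0.2475, 0.1495]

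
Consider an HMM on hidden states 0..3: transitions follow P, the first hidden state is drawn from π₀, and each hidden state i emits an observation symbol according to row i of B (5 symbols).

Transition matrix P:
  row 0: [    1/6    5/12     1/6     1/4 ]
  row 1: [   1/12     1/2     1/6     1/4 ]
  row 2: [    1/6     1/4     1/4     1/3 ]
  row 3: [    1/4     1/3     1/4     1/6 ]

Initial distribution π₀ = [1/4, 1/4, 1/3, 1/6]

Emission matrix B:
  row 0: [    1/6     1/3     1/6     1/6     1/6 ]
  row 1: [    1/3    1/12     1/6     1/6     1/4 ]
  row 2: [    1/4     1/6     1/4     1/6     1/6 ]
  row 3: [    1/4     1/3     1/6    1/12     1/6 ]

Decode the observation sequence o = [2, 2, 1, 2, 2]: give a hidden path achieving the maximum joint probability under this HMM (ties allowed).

path = [2, 2, 3, 1, 1]

t=0: δ = [4.167e-02, 4.167e-02, 8.333e-02, 2.778e-02]  (obs o_0=2)
t=1: δ = [2.315e-03, 3.472e-03, 5.208e-03, 4.630e-03]  ψ = [2, 1, 2, 2]  (obs o_1=2)
t=2: δ = [3.858e-04, 1.447e-04, 2.170e-04, 5.787e-04]  ψ = [3, 1, 2, 2]  (obs o_2=1)
t=3: δ = [2.411e-05, 3.215e-05, 3.617e-05, 1.608e-05]  ψ = [3, 3, 3, 0]  (obs o_3=2)
t=4: δ = [1.005e-06, 2.679e-06, 2.261e-06, 2.009e-06]  ψ = [2, 1, 2, 2]  (obs o_4=2)
backtrack: best end state = 1; path = [2, 2, 3, 1, 1]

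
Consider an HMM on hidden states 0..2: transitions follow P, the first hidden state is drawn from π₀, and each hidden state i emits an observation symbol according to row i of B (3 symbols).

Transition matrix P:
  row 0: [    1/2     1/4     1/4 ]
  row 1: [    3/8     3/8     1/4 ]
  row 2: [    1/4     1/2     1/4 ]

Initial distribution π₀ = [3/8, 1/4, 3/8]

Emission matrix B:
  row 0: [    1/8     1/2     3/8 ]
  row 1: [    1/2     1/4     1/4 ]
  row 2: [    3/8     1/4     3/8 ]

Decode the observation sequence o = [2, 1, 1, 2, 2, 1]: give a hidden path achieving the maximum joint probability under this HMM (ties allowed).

path = [0, 0, 0, 0, 0, 0]

t=0: δ = [1.406e-01, 6.250e-02, 1.406e-01]  (obs o_0=2)
t=1: δ = [3.516e-02, 1.758e-02, 8.789e-03]  ψ = [0, 2, 0]  (obs o_1=1)
t=2: δ = [8.789e-03, 2.197e-03, 2.197e-03]  ψ = [0, 0, 0]  (obs o_2=1)
t=3: δ = [1.648e-03, 5.493e-04, 8.240e-04]  ψ = [0, 0, 0]  (obs o_3=2)
t=4: δ = [3.090e-04, 1.030e-04, 1.545e-04]  ψ = [0, 0, 0]  (obs o_4=2)
t=5: δ = [7.725e-05, 1.931e-05, 1.931e-05]  ψ = [0, 0, 0]  (obs o_5=1)
backtrack: best end state = 0; path = [0, 0, 0, 0, 0, 0]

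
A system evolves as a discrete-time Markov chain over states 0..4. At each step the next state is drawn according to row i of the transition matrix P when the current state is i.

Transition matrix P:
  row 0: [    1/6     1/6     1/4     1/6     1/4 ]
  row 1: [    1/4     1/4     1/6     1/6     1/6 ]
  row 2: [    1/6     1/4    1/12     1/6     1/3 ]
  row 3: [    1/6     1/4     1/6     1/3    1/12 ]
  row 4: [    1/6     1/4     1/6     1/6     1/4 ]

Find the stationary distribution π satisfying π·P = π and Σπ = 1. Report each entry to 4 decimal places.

Balance equations π_j = Σ_i π_i·P[i][j]:
  π_0 = 1/6·π_0 + 1/4·π_1 + 1/6·π_2 + 1/6·π_3 + 1/6·π_4
  π_1 = 1/6·π_0 + 1/4·π_1 + 1/4·π_2 + 1/4·π_3 + 1/4·π_4
  π_2 = 1/4·π_0 + 1/6·π_1 + 1/12·π_2 + 1/6·π_3 + 1/6·π_4
  π_3 = 1/6·π_0 + 1/6·π_1 + 1/6·π_2 + 1/3·π_3 + 1/6·π_4
  normalize: π_0 + π_1 + π_2 + π_3 + π_4 = 1
Solving the linear system gives exactly π = [27/145, 34/145, 317/1885, 1/5, 398/1885].

π = [0.1862, 0.2345, 0.1682, 0.2000, 0.2111]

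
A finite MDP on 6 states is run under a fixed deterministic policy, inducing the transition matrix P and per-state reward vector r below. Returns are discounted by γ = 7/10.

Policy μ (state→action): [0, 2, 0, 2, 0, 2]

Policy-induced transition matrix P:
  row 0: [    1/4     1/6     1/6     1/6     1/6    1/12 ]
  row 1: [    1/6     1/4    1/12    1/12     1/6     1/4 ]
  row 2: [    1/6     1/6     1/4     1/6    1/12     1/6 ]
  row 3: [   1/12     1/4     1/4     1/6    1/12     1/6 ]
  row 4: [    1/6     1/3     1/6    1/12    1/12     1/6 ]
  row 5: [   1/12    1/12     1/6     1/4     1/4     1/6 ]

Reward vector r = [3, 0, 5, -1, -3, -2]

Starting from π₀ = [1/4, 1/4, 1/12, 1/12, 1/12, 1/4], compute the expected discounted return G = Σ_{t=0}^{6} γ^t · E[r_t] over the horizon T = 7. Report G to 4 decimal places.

G = 1.1138

t=0: π = [0.2500, 0.2500, 0.0833, 0.0833, 0.0833, 0.2500], E[r] = 0.3333, γ^t·E[r] = 0.333333, running G = 0.333333
t=1: π = [0.1597, 0.1875, 0.1597, 0.1597, 0.1667, 0.1667], E[r] = 0.2847, γ^t·E[r] = 0.199306, running G = 0.532639
t=2: π = [0.1528, 0.2095, 0.1777, 0.1510, 0.1400, 0.1690], E[r] = 0.4375, γ^t·E[r] = 0.214375, running G = 0.747014
t=3: π = [0.1527, 0.2060, 0.1766, 0.1516, 0.1417, 0.1714], E[r] = 0.4217, γ^t·E[r] = 0.144654, running G = 0.891667
t=4: π = [0.1525, 0.2058, 0.1769, 0.1520, 0.1418, 0.1711], E[r] = 0.4221, γ^t·E[r] = 0.101357, running G = 0.993024
t=5: π = [0.1524, 0.2059, 0.1769, 0.1520, 0.1417, 0.1711], E[r] = 0.4226, γ^t·E[r] = 0.071034, running G = 1.064058
t=6: π = [0.1524, 0.2058, 0.1769, 0.1520, 0.1417, 0.1711], E[r] = 0.4226, γ^t·E[r] = 0.049720, running G = 1.113778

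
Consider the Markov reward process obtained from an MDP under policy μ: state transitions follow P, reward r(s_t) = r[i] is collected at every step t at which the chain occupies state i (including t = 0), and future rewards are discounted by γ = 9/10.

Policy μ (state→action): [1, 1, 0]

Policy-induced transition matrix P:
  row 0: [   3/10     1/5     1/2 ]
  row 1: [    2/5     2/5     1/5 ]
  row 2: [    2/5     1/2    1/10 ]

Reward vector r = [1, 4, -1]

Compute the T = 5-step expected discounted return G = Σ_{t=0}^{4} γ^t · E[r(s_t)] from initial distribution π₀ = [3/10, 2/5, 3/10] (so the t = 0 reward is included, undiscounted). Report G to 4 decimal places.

G = 6.3198

t=0: π = [0.3000, 0.4000, 0.3000], E[r] = 1.6000, γ^t·E[r] = 1.600000, running G = 1.600000
t=1: π = [0.3700, 0.3700, 0.2600], E[r] = 1.5900, γ^t·E[r] = 1.431000, running G = 3.031000
t=2: π = [0.3630, 0.3520, 0.2850], E[r] = 1.4860, γ^t·E[r] = 1.203660, running G = 4.234660
t=3: π = [0.3637, 0.3559, 0.2804], E[r] = 1.5069, γ^t·E[r] = 1.098530, running G = 5.333190
t=4: π = [0.3636, 0.3553, 0.2811], E[r] = 1.5038, γ^t·E[r] = 0.986617, running G = 6.319807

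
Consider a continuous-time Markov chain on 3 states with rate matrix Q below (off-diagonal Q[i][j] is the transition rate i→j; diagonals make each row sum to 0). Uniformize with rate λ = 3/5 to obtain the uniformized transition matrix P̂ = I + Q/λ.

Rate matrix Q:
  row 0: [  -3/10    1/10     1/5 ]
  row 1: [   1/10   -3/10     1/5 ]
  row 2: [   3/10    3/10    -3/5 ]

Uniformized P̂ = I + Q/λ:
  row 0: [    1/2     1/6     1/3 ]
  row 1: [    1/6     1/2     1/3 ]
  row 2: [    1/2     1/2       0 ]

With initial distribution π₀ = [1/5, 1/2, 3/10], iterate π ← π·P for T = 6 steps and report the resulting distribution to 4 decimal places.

π = [0.3748, 0.3752, 0.2501]

t=0: π = [0.2000, 0.5000, 0.3000]
t=1: π = [0.3333, 0.4333, 0.2333]
t=2: π = [0.3556, 0.3889, 0.2556]
t=3: π = [0.3704, 0.3815, 0.2481]
t=4: π = [0.3728, 0.3765, 0.2506]
t=5: π = [0.3745, 0.3757, 0.2498]
t=6: π = [0.3748, 0.3752, 0.2501]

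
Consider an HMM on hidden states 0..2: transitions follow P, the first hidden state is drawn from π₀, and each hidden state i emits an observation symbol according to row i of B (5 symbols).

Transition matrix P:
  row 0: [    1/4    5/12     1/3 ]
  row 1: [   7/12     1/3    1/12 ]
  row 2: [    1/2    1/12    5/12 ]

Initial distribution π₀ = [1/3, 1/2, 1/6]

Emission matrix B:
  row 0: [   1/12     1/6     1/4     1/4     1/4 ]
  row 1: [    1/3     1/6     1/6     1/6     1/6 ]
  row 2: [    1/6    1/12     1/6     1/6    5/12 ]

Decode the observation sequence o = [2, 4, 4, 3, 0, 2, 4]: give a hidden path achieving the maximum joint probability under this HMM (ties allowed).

t=0: δ = [8.333e-02, 8.333e-02, 2.778e-02]  (obs o_0=2)
t=1: δ = [1.215e-02, 5.787e-03, 1.157e-02]  ψ = [1, 0, 0]  (obs o_1=4)
t=2: δ = [1.447e-03, 8.439e-04, 2.009e-03]  ψ = [2, 0, 2]  (obs o_2=4)
t=3: δ = [2.512e-04, 1.005e-04, 1.395e-04]  ψ = [2, 0, 2]  (obs o_3=3)
t=4: δ = [5.814e-06, 3.489e-05, 1.395e-05]  ψ = [2, 0, 0]  (obs o_4=0)
t=5: δ = [5.087e-06, 1.938e-06, 9.690e-07]  ψ = [1, 1, 2]  (obs o_5=2)
t=6: δ = [3.180e-07, 3.533e-07, 7.066e-07]  ψ = [0, 0, 0]  (obs o_6=4)
backtrack: best end state = 2; path = [0, 2, 2, 0, 1, 0, 2]

path = [0, 2, 2, 0, 1, 0, 2]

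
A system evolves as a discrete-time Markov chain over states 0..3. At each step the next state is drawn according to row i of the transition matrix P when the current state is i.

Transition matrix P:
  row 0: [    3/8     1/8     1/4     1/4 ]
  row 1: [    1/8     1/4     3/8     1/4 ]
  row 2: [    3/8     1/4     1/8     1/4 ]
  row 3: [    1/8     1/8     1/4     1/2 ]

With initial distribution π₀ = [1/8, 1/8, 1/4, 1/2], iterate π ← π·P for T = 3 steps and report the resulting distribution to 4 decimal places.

π = [0.2451, 0.1772, 0.2417, 0.3359]

t=0: π = [0.1250, 0.1250, 0.2500, 0.5000]
t=1: π = [0.2188, 0.1719, 0.2344, 0.3750]
t=2: π = [0.2383, 0.1758, 0.2422, 0.3438]
t=3: π = [0.2451, 0.1772, 0.2417, 0.3359]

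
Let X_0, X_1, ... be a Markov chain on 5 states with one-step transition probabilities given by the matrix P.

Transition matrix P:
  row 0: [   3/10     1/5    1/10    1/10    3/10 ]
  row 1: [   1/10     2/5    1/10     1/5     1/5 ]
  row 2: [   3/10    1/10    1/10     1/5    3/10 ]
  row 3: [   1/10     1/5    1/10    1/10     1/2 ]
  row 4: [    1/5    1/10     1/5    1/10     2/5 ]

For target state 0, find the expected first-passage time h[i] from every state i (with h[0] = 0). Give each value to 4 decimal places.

First-step conditioning: h[0] = 0; for i ≠ 0, h[i] = 1 + Σ_k P[i][k]·h[k].
  h[1] = 1 + 2/5·h[1] + 1/10·h[2] + 1/5·h[3] + 1/5·h[4]
  h[2] = 1 + 1/10·h[1] + 1/10·h[2] + 1/5·h[3] + 3/10·h[4]
  h[3] = 1 + 1/5·h[1] + 1/10·h[2] + 1/10·h[3] + 1/2·h[4]
  h[4] = 1 + 1/10·h[1] + 1/5·h[2] + 1/10·h[3] + 2/5·h[4]
Solving the 4×4 linear system over states ≠ 0 gives exactly h = [0, 4495/714, 1765/357, 4315/714, 3835/714] (h[0] = 0 is the target).

h = [0.0000, 6.2955, 4.9440, 6.0434, 5.3711]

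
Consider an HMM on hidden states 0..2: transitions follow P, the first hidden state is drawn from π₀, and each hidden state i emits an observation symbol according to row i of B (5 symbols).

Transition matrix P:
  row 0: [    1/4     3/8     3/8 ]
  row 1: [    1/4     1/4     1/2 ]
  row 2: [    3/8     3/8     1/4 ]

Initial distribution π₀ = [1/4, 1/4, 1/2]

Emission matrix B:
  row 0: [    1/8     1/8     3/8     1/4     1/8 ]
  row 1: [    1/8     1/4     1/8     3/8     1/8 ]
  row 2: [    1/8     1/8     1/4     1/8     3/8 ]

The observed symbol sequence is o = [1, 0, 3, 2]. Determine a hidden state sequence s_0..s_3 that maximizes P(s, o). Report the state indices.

path = [1, 2, 1, 2]

t=0: δ = [3.125e-02, 6.250e-02, 6.250e-02]  (obs o_0=1)
t=1: δ = [2.930e-03, 2.930e-03, 3.906e-03]  ψ = [2, 2, 1]  (obs o_1=0)
t=2: δ = [3.662e-04, 5.493e-04, 1.831e-04]  ψ = [2, 2, 1]  (obs o_2=3)
t=3: δ = [5.150e-05, 1.717e-05, 6.866e-05]  ψ = [1, 0, 1]  (obs o_3=2)
backtrack: best end state = 2; path = [1, 2, 1, 2]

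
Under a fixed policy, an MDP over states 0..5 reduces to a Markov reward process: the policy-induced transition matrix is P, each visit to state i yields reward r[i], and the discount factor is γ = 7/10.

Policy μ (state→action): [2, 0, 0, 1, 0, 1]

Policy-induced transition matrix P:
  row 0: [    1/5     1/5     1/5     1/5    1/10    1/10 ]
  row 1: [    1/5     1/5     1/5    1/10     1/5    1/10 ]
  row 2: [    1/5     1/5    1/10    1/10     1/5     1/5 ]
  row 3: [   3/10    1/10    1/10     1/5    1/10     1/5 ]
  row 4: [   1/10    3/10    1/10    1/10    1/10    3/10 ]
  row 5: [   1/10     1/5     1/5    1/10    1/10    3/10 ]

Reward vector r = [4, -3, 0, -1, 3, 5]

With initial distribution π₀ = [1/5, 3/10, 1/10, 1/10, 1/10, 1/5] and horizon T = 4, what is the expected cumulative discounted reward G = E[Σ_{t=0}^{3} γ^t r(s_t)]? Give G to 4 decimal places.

G = 3.1582

t=0: π = [0.2000, 0.3000, 0.1000, 0.1000, 0.1000, 0.2000], E[r] = 1.1000, γ^t·E[r] = 1.100000, running G = 1.100000
t=1: π = [0.1800, 0.2000, 0.1700, 0.1300, 0.1400, 0.1800], E[r] = 1.3100, γ^t·E[r] = 0.917000, running G = 2.017000
t=2: π = [0.1810, 0.2010, 0.1560, 0.1310, 0.1370, 0.1940], E[r] = 1.3710, γ^t·E[r] = 0.671790, running G = 2.688790
t=3: π = [0.1800, 0.2006, 0.1576, 0.1312, 0.1357, 0.1949], E[r] = 1.3686, γ^t·E[r] = 0.469430, running G = 3.158220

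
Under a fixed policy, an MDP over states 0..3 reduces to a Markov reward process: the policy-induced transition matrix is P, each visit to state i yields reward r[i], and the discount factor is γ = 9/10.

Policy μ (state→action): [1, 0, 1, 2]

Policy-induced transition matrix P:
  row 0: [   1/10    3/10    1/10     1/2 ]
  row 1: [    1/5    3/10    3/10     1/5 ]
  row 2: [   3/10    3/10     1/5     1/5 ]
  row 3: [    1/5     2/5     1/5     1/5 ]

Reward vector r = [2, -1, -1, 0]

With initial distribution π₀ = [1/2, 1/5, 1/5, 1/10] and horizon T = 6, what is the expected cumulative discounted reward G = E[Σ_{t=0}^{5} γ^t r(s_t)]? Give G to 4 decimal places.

G = 0.0846

t=0: π = [0.5000, 0.2000, 0.2000, 0.1000], E[r] = 0.6000, γ^t·E[r] = 0.600000, running G = 0.600000
t=1: π = [0.1700, 0.3100, 0.1700, 0.3500], E[r] = -0.1400, γ^t·E[r] = -0.126000, running G = 0.474000
t=2: π = [0.2000, 0.3350, 0.2140, 0.2510], E[r] = -0.1490, γ^t·E[r] = -0.120690, running G = 0.353310
t=3: π = [0.2014, 0.3251, 0.2135, 0.2600], E[r] = -0.1358, γ^t·E[r] = -0.098998, running G = 0.254312
t=4: π = [0.2012, 0.3260, 0.2124, 0.2604], E[r] = -0.1360, γ^t·E[r] = -0.089197, running G = 0.165115
t=5: π = [0.2011, 0.3260, 0.2125, 0.2604], E[r] = -0.1363, γ^t·E[r] = -0.080477, running G = 0.084638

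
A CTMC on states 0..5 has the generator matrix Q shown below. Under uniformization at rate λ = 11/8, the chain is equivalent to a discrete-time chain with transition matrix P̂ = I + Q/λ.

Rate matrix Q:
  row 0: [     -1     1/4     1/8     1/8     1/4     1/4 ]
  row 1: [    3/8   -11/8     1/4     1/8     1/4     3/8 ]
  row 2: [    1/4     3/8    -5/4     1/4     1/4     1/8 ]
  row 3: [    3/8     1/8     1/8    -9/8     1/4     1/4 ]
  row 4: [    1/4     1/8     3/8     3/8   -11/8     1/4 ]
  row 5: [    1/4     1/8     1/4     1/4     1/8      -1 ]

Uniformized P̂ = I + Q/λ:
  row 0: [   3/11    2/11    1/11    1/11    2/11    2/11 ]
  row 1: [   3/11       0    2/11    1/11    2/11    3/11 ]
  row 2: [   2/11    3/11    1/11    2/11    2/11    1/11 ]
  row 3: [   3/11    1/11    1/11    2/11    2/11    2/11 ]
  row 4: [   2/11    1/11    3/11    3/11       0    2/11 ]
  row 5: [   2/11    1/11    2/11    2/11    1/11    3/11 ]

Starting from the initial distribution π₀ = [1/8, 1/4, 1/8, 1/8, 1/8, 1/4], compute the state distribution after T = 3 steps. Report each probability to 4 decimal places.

t=0: π = [0.1250, 0.2500, 0.1250, 0.1250, 0.1250, 0.2500]
t=1: π = [0.2273, 0.1023, 0.1591, 0.1591, 0.1364, 0.2159]
t=2: π = [0.2262, 0.1312, 0.1446, 0.1643, 0.1374, 0.1963]
t=3: π = [0.2292, 0.1258, 0.1457, 0.1618, 0.1390, 0.1984]

π = [0.2292, 0.1258, 0.1457, 0.1618, 0.1390, 0.1984]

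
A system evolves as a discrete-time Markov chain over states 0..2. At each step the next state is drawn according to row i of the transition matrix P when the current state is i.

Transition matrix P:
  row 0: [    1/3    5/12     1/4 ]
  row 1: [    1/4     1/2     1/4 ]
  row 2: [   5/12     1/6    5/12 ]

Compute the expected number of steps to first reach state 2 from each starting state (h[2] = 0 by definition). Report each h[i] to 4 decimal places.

First-step conditioning: h[2] = 0; for i ≠ 2, h[i] = 1 + Σ_k P[i][k]·h[k].
  h[0] = 1 + 1/3·h[0] + 5/12·h[1]
  h[1] = 1 + 1/4·h[0] + 1/2·h[1]
Solving the 2×2 linear system over states ≠ 2 gives exactly h = [4, 4, 0] (h[2] = 0 is the target).

h = [4.0000, 4.0000, 0.0000]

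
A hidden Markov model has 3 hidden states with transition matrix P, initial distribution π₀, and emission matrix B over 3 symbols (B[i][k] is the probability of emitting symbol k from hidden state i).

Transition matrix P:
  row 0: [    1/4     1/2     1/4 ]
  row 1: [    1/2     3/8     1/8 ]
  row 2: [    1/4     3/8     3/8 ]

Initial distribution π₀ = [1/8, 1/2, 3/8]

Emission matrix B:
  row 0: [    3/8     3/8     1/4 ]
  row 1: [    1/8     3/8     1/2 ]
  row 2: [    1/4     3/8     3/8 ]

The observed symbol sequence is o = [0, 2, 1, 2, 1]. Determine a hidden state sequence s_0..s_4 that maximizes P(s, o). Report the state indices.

t=0: δ = [4.688e-02, 6.250e-02, 9.375e-02]  (obs o_0=0)
t=1: δ = [7.812e-03, 1.758e-02, 1.318e-02]  ψ = [1, 2, 2]  (obs o_1=2)
t=2: δ = [3.296e-03, 2.472e-03, 1.854e-03]  ψ = [1, 1, 2]  (obs o_2=1)
t=3: δ = [3.090e-04, 8.240e-04, 3.090e-04]  ψ = [1, 0, 0]  (obs o_3=2)
t=4: δ = [1.545e-04, 1.159e-04, 4.345e-05]  ψ = [1, 1, 2]  (obs o_4=1)
backtrack: best end state = 0; path = [2, 1, 0, 1, 0]

path = [2, 1, 0, 1, 0]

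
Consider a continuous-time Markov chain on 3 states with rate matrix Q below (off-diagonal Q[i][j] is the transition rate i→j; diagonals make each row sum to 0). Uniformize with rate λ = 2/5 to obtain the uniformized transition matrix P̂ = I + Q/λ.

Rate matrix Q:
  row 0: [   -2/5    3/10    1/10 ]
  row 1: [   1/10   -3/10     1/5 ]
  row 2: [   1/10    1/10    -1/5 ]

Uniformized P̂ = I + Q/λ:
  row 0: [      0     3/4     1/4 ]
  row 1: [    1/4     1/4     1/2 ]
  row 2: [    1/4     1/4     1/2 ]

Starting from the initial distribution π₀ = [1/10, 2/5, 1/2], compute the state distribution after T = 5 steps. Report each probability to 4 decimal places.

t=0: π = [0.1000, 0.4000, 0.5000]
t=1: π = [0.2250, 0.3000, 0.4750]
t=2: π = [0.1938, 0.3625, 0.4438]
t=3: π = [0.2016, 0.3469, 0.4516]
t=4: π = [0.1996, 0.3508, 0.4496]
t=5: π = [0.2001, 0.3498, 0.4501]

π = [0.2001, 0.3498, 0.4501]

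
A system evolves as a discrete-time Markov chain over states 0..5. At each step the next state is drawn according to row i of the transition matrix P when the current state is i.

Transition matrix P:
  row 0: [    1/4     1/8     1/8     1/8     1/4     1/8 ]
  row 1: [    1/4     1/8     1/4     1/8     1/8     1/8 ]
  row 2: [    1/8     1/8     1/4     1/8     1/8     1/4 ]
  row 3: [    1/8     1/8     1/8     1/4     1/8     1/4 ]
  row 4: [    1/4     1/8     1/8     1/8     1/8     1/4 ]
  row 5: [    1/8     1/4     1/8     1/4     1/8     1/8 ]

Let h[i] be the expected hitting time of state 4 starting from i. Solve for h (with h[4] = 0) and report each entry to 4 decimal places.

h = [5.8926, 6.7517, 6.8725, 6.8725, 0.0000, 6.8591]

First-step conditioning: h[4] = 0; for i ≠ 4, h[i] = 1 + Σ_k P[i][k]·h[k].
  h[0] = 1 + 1/4·h[0] + 1/8·h[1] + 1/8·h[2] + 1/8·h[3] + 1/8·h[5]
  h[1] = 1 + 1/4·h[0] + 1/8·h[1] + 1/4·h[2] + 1/8·h[3] + 1/8·h[5]
  h[2] = 1 + 1/8·h[0] + 1/8·h[1] + 1/4·h[2] + 1/8·h[3] + 1/4·h[5]
  h[3] = 1 + 1/8·h[0] + 1/8·h[1] + 1/8·h[2] + 1/4·h[3] + 1/4·h[5]
  h[5] = 1 + 1/8·h[0] + 1/4·h[1] + 1/8·h[2] + 1/4·h[3] + 1/8·h[5]
Solving the 5×5 linear system over states ≠ 4 gives exactly h = [878/149, 1006/149, 1024/149, 1024/149, 0, 1022/149] (h[4] = 0 is the target).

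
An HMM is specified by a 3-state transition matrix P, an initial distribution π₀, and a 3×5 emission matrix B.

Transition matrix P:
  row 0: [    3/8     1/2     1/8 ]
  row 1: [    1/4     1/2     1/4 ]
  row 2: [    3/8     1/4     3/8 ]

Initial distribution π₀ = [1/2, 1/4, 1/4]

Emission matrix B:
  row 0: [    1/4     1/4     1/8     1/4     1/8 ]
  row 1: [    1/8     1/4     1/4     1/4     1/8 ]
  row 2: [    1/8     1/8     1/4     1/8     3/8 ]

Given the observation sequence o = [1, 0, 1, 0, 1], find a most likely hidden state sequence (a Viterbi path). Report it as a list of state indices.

t=0: δ = [1.250e-01, 6.250e-02, 3.125e-02]  (obs o_0=1)
t=1: δ = [1.172e-02, 7.812e-03, 1.953e-03]  ψ = [0, 0, 0]  (obs o_1=0)
t=2: δ = [1.099e-03, 1.465e-03, 2.441e-04]  ψ = [0, 0, 1]  (obs o_2=1)
t=3: δ = [1.030e-04, 9.155e-05, 4.578e-05]  ψ = [0, 1, 1]  (obs o_3=0)
t=4: δ = [9.656e-06, 1.287e-05, 2.861e-06]  ψ = [0, 0, 1]  (obs o_4=1)
backtrack: best end state = 1; path = [0, 0, 0, 0, 1]

path = [0, 0, 0, 0, 1]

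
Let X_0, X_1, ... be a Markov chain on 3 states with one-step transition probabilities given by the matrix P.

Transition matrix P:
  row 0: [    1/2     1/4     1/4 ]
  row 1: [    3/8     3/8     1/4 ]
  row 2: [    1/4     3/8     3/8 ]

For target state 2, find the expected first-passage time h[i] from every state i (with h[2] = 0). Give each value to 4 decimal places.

First-step conditioning: h[2] = 0; for i ≠ 2, h[i] = 1 + Σ_k P[i][k]·h[k].
  h[0] = 1 + 1/2·h[0] + 1/4·h[1]
  h[1] = 1 + 3/8·h[0] + 3/8·h[1]
Solving the 2×2 linear system over states ≠ 2 gives exactly h = [4, 4, 0] (h[2] = 0 is the target).

h = [4.0000, 4.0000, 0.0000]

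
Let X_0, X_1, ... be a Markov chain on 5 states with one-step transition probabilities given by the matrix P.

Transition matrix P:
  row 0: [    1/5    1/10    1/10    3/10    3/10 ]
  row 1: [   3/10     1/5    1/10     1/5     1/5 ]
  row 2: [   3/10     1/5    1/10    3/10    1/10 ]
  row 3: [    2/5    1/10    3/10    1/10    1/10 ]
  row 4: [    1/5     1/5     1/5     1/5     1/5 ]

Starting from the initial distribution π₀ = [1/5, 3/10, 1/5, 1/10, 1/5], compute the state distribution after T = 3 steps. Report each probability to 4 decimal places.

t=0: π = [0.2000, 0.3000, 0.2000, 0.1000, 0.2000]
t=1: π = [0.2700, 0.1700, 0.1400, 0.2300, 0.1900]
t=2: π = [0.2770, 0.1500, 0.1650, 0.2180, 0.1900]
t=3: π = [0.2751, 0.1505, 0.1626, 0.2224, 0.1894]

π = [0.2751, 0.1505, 0.1626, 0.2224, 0.1894]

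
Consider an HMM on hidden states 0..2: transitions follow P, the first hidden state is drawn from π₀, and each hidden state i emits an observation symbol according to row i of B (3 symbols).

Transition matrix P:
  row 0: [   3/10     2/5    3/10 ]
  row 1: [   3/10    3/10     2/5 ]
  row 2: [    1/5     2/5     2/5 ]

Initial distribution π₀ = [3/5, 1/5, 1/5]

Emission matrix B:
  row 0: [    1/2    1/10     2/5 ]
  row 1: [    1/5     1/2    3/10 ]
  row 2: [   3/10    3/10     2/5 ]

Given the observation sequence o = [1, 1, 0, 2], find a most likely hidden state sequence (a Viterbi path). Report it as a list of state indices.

path = [1, 1, 2, 2]

t=0: δ = [6.000e-02, 1.000e-01, 6.000e-02]  (obs o_0=1)
t=1: δ = [3.000e-03, 1.500e-02, 1.200e-02]  ψ = [1, 1, 1]  (obs o_1=1)
t=2: δ = [2.250e-03, 9.600e-04, 1.800e-03]  ψ = [1, 2, 1]  (obs o_2=0)
t=3: δ = [2.700e-04, 2.700e-04, 2.880e-04]  ψ = [0, 0, 2]  (obs o_3=2)
backtrack: best end state = 2; path = [1, 1, 2, 2]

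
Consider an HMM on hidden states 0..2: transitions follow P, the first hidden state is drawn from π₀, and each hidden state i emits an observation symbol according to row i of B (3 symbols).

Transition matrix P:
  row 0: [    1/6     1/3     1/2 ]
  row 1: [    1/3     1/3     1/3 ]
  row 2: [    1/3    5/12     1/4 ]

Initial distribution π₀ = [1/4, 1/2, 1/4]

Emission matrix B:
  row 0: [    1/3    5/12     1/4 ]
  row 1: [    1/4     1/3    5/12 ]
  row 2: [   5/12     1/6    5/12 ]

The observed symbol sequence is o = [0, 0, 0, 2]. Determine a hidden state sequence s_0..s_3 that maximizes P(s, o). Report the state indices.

path = [1, 0, 2, 1]

t=0: δ = [8.333e-02, 1.250e-01, 1.042e-01]  (obs o_0=0)
t=1: δ = [1.389e-02, 1.085e-02, 1.736e-02]  ψ = [1, 2, 0]  (obs o_1=0)
t=2: δ = [1.929e-03, 1.808e-03, 2.894e-03]  ψ = [2, 2, 0]  (obs o_2=0)
t=3: δ = [2.411e-04, 5.023e-04, 4.019e-04]  ψ = [2, 2, 0]  (obs o_3=2)
backtrack: best end state = 1; path = [1, 0, 2, 1]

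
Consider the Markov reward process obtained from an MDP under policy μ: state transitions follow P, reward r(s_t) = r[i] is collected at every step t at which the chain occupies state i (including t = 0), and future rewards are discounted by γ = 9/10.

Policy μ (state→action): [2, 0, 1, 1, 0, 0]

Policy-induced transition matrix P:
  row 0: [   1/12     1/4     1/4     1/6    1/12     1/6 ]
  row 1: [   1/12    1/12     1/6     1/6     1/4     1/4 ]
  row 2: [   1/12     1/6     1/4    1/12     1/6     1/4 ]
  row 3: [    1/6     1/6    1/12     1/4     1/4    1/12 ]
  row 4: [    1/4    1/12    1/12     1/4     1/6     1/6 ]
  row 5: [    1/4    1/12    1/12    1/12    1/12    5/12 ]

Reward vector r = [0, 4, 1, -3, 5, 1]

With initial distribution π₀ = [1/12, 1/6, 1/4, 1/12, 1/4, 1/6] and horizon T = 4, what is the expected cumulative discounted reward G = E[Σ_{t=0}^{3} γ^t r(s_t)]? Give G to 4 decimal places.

t=0: π = [0.0833, 0.1667, 0.2500, 0.0833, 0.2500, 0.1667], E[r] = 2.0833, γ^t·E[r] = 2.083333, running G = 2.083333
t=1: π = [0.1597, 0.1250, 0.1528, 0.1597, 0.1667, 0.2361], E[r] = 1.2431, γ^t·E[r] = 1.118750, running G = 3.202083
t=2: π = [0.1638, 0.1360, 0.1458, 0.1615, 0.1574, 0.2355], E[r] = 1.2280, γ^t·E[r] = 0.994688, running G = 4.196771
t=3: π = [0.1623, 0.1362, 0.1463, 0.1615, 0.1582, 0.2356], E[r] = 1.2333, γ^t·E[r] = 0.899086, running G = 5.095857

G = 5.0959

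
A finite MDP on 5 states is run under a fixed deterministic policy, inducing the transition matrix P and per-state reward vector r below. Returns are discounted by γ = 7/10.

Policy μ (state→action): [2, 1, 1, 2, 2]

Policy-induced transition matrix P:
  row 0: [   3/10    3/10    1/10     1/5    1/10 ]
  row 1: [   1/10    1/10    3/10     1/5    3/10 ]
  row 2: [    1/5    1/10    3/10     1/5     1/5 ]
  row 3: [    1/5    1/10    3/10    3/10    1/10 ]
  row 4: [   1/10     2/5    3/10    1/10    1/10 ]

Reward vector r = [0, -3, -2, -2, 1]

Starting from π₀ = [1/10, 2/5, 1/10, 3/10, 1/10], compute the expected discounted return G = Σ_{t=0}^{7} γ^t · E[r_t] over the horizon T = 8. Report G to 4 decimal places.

G = -4.7060

t=0: π = [0.1000, 0.4000, 0.1000, 0.3000, 0.1000], E[r] = -1.9000, γ^t·E[r] = -1.900000, running G = -1.900000
t=1: π = [0.1600, 0.1500, 0.2800, 0.2200, 0.1900], E[r] = -1.2600, γ^t·E[r] = -0.882000, running G = -2.782000
t=2: π = [0.1820, 0.1890, 0.2680, 0.2030, 0.1580], E[r] = -1.3510, γ^t·E[r] = -0.661990, running G = -3.443990
t=3: π = [0.1835, 0.1838, 0.2636, 0.2045, 0.1646], E[r] = -1.3230, γ^t·E[r] = -0.453789, running G = -3.897779
t=4: π = [0.1835, 0.1861, 0.2633, 0.2040, 0.1631], E[r] = -1.3297, γ^t·E[r] = -0.319261, running G = -4.217040
t=5: π = [0.1834, 0.1856, 0.2633, 0.2041, 0.1635], E[r] = -1.3281, γ^t·E[r] = -0.223220, running G = -4.440260
t=6: π = [0.1834, 0.1858, 0.2633, 0.2041, 0.1635], E[r] = -1.3285, γ^t·E[r] = -0.156300, running G = -4.596560
t=7: π = [0.1834, 0.1857, 0.2633, 0.2041, 0.1635], E[r] = -1.3284, γ^t·E[r] = -0.109402, running G = -4.705962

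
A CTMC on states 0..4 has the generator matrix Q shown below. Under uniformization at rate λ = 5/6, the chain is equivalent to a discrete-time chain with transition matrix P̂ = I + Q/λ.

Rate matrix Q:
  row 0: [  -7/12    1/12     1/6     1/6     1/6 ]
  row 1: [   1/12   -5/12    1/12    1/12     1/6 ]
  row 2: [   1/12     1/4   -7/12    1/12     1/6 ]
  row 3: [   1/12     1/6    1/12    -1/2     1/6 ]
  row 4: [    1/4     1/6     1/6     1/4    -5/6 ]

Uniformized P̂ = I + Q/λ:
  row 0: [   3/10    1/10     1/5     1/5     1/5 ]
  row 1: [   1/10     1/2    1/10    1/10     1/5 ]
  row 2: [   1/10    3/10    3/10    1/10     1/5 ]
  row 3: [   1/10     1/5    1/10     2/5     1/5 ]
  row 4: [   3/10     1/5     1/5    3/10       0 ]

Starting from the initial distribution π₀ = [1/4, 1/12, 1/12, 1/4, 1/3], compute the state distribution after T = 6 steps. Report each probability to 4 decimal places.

t=0: π = [0.2500, 0.0833, 0.0833, 0.2500, 0.3333]
t=1: π = [0.2167, 0.2083, 0.1750, 0.2667, 0.1333]
t=2: π = [0.1700, 0.2583, 0.1700, 0.2283, 0.1733]
t=3: π = [0.1687, 0.2775, 0.1683, 0.2202, 0.1653]
t=4: π = [0.1668, 0.2832, 0.1671, 0.2160, 0.1669]
t=5: π = [0.1667, 0.2850, 0.1668, 0.2149, 0.1666]
t=6: π = [0.1667, 0.2855, 0.1667, 0.2145, 0.1667]

π = [0.1667, 0.2855, 0.1667, 0.2145, 0.1667]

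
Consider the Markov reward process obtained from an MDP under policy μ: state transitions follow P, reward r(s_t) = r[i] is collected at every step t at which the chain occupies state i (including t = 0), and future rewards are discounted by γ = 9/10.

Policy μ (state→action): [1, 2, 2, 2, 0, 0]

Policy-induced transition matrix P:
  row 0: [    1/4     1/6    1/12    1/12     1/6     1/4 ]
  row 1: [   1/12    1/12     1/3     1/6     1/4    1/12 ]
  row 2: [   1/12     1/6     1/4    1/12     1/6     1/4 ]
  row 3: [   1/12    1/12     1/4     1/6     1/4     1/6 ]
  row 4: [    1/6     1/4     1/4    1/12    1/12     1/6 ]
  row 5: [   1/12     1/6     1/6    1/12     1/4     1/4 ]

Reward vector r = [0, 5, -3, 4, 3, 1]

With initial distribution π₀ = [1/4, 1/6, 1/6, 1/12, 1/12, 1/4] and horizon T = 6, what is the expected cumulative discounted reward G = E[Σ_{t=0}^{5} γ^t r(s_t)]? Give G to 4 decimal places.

t=0: π = [0.2500, 0.1667, 0.1667, 0.0833, 0.0833, 0.2500], E[r] = 1.1667, γ^t·E[r] = 1.166667, running G = 1.166667
t=1: π = [0.1319, 0.1528, 0.2014, 0.1042, 0.2014, 0.2083], E[r] = 1.3889, γ^t·E[r] = 1.250000, running G = 2.416667
t=2: π = [0.1221, 0.1620, 0.2234, 0.1047, 0.1887, 0.1991], E[r] = 1.3241, γ^t·E[r] = 1.072500, running G = 3.489167
t=3: π = [0.1194, 0.1602, 0.2266, 0.1056, 0.1898, 0.1985], E[r] = 1.3112, γ^t·E[r] = 0.955863, running G = 4.445030
t=4: π = [0.1190, 0.1603, 0.2269, 0.1055, 0.1895, 0.1987], E[r] = 1.3102, γ^t·E[r] = 0.859631, running G = 5.304661
t=5: π = [0.1190, 0.1603, 0.2270, 0.1055, 0.1896, 0.1987], E[r] = 1.3100, γ^t·E[r] = 0.773565, running G = 6.078226

G = 6.0782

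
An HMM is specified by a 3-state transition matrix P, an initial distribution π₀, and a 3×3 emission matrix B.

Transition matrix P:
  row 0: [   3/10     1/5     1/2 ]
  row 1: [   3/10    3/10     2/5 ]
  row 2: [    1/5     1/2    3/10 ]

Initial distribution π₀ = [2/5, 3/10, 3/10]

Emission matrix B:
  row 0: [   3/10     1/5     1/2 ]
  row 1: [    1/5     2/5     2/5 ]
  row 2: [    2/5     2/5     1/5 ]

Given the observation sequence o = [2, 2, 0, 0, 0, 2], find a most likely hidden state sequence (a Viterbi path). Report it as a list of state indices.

t=0: δ = [2.000e-01, 1.200e-01, 6.000e-02]  (obs o_0=2)
t=1: δ = [3.000e-02, 1.600e-02, 2.000e-02]  ψ = [0, 0, 0]  (obs o_1=2)
t=2: δ = [2.700e-03, 2.000e-03, 6.000e-03]  ψ = [0, 2, 0]  (obs o_2=0)
t=3: δ = [3.600e-04, 6.000e-04, 7.200e-04]  ψ = [2, 2, 2]  (obs o_3=0)
t=4: δ = [5.400e-05, 7.200e-05, 9.600e-05]  ψ = [1, 2, 1]  (obs o_4=0)
t=5: δ = [1.080e-05, 1.920e-05, 5.760e-06]  ψ = [1, 2, 1]  (obs o_5=2)
backtrack: best end state = 1; path = [0, 0, 2, 1, 2, 1]

path = [0, 0, 2, 1, 2, 1]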